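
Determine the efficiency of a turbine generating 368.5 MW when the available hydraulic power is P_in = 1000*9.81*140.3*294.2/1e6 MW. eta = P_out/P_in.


P_in = 1000 * 9.81 * 140.3 * 294.2 / 1e6 = 404.9201 MW
eta = 368.5 / 404.9201 = 0.9101


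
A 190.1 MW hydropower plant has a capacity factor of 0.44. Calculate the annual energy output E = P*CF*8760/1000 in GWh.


E = 190.1 * 0.44 * 8760 / 1000 = 732.7214 GWh


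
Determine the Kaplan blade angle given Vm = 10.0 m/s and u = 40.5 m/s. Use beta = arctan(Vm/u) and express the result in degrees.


beta = arctan(10.0 / 40.5) = 13.8697 degrees


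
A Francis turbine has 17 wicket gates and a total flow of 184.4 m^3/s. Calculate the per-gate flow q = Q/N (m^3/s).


q = 184.4 / 17 = 10.8471 m^3/s


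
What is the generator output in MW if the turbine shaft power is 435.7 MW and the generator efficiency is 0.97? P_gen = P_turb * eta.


P_gen = 435.7 * 0.97 = 422.6290 MW


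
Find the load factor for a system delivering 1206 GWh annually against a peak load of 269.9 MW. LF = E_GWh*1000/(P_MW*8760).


LF = 1206 * 1000 / (269.9 * 8760) = 0.5101


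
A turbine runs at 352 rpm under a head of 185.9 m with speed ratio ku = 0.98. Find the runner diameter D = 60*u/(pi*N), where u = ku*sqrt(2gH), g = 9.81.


u = 0.98 * sqrt(2*9.81*185.9) = 59.1855 m/s
D = 60 * 59.1855 / (pi * 352) = 3.2112 m


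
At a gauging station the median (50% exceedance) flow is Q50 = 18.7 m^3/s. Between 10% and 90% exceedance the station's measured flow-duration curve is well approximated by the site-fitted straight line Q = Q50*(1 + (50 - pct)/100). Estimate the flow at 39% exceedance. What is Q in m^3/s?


Q = 18.7 * (1 + (50 - 39)/100) = 20.7570 m^3/s


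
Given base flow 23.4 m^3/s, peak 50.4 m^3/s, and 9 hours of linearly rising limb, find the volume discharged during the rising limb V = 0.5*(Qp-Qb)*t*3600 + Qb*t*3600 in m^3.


V = 0.5*(50.4 - 23.4)*9*3600 + 23.4*9*3600 = 1.1956e+06 m^3


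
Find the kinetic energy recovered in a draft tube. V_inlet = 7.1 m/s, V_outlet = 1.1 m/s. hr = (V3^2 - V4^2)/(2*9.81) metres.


hr = (7.1^2 - 1.1^2) / (2*9.81) = 2.5076 m


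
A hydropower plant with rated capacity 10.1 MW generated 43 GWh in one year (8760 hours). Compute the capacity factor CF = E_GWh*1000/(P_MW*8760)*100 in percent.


CF = 43 * 1000 / (10.1 * 8760) * 100 = 48.6008 %


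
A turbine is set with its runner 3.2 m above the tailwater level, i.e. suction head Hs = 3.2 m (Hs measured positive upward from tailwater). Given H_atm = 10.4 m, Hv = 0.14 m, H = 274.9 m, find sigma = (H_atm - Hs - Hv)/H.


sigma = (10.4 - 3.2 - 0.14) / 274.9 = 0.0257


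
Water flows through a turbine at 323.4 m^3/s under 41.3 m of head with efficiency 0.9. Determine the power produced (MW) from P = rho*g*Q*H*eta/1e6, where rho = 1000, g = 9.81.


P = 1000 * 9.81 * 323.4 * 41.3 * 0.9 / 1e6 = 117.9238 MW


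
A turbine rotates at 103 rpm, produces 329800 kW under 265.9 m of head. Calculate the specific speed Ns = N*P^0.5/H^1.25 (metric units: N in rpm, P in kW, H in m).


Ns = 103 * 329800^0.5 / 265.9^1.25 = 55.0890


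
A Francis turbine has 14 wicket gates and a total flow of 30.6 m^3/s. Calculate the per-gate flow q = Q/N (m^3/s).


q = 30.6 / 14 = 2.1857 m^3/s


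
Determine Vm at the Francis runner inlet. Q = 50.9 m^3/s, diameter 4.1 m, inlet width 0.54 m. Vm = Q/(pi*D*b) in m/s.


Vm = 50.9 / (pi * 4.1 * 0.54) = 7.3180 m/s


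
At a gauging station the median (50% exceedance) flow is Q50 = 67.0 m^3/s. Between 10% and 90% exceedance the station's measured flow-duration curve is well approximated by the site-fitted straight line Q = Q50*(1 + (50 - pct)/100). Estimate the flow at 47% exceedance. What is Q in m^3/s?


Q = 67.0 * (1 + (50 - 47)/100) = 69.0100 m^3/s


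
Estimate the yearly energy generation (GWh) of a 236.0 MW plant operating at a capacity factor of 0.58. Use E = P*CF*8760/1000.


E = 236.0 * 0.58 * 8760 / 1000 = 1199.0688 GWh


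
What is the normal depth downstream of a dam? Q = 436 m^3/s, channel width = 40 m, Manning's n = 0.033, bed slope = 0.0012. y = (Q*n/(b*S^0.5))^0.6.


y = (436 * 0.033 / (40 * 0.0012^0.5))^0.6 = 4.0720 m


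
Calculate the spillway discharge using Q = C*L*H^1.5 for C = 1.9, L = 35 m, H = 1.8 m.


Q = 1.9 * 35 * 1.8^1.5 = 160.5944 m^3/s


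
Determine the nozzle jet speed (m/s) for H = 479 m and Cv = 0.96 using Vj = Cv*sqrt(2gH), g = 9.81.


Vj = 0.96 * sqrt(2*9.81*479) = 93.0655 m/s


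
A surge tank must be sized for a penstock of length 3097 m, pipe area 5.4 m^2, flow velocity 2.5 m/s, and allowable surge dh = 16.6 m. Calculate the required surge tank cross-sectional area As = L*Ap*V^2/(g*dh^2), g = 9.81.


As = 3097 * 5.4 * 2.5^2 / (9.81 * 16.6^2) = 38.6660 m^2


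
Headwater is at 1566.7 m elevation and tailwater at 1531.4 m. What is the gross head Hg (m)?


Hg = 1566.7 - 1531.4 = 35.3000 m


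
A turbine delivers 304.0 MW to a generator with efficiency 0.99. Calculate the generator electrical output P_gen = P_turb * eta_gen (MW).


P_gen = 304.0 * 0.99 = 300.9600 MW


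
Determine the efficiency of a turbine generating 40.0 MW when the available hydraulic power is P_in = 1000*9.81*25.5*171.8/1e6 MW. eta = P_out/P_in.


P_in = 1000 * 9.81 * 25.5 * 171.8 / 1e6 = 42.9766 MW
eta = 40.0 / 42.9766 = 0.9307


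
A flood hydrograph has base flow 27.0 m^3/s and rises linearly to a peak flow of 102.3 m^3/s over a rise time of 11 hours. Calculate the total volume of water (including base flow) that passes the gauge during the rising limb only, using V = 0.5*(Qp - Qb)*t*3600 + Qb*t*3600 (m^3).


V = 0.5*(102.3 - 27.0)*11*3600 + 27.0*11*3600 = 2.5601e+06 m^3


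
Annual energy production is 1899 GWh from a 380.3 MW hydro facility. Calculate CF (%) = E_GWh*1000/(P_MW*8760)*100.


CF = 1899 * 1000 / (380.3 * 8760) * 100 = 57.0026 %


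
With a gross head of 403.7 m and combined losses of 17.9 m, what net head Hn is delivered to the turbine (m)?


Hn = 403.7 - 17.9 = 385.8000 m


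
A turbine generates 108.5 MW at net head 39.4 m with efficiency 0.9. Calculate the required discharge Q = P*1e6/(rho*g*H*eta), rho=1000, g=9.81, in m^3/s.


Q = 108.5 * 1e6 / (1000 * 9.81 * 39.4 * 0.9) = 311.9048 m^3/s


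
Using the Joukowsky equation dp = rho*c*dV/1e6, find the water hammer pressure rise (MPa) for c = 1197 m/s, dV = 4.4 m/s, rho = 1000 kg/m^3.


dp = 1000 * 1197 * 4.4 / 1e6 = 5.2668 MPa


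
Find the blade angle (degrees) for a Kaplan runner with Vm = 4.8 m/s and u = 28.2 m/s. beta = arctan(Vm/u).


beta = arctan(4.8 / 28.2) = 9.6599 degrees


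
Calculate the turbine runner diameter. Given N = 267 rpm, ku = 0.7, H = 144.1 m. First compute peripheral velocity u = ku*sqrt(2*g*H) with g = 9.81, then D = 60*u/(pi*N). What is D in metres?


u = 0.7 * sqrt(2*9.81*144.1) = 37.2203 m/s
D = 60 * 37.2203 / (pi * 267) = 2.6624 m


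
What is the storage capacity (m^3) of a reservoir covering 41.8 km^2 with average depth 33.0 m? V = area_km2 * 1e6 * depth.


V = 41.8 * 1e6 * 33.0 = 1.3794e+09 m^3


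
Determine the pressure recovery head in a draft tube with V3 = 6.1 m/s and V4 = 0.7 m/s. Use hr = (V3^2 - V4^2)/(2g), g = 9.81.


hr = (6.1^2 - 0.7^2) / (2*9.81) = 1.8716 m


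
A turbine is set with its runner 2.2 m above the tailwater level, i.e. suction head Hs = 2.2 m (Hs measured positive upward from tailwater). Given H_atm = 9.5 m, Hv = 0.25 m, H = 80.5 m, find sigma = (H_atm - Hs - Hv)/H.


sigma = (9.5 - 2.2 - 0.25) / 80.5 = 0.0876


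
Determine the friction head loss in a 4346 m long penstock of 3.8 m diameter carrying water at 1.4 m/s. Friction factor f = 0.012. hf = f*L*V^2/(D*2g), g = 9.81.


hf = 0.012 * 4346 * 1.4^2 / (3.8 * 2 * 9.81) = 1.3710 m


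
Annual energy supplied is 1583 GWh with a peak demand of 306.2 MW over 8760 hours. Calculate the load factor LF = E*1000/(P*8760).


LF = 1583 * 1000 / (306.2 * 8760) = 0.5902


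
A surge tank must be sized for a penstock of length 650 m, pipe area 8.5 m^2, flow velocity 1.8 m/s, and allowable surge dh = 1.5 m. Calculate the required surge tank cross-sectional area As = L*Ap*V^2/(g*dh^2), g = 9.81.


As = 650 * 8.5 * 1.8^2 / (9.81 * 1.5^2) = 811.0092 m^2


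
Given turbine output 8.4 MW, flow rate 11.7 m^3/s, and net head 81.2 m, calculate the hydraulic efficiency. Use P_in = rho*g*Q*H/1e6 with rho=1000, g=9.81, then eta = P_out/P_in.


P_in = 1000 * 9.81 * 11.7 * 81.2 / 1e6 = 9.3199 MW
eta = 8.4 / 9.3199 = 0.9013


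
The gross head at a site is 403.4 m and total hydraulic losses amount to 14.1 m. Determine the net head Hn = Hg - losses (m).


Hn = 403.4 - 14.1 = 389.3000 m


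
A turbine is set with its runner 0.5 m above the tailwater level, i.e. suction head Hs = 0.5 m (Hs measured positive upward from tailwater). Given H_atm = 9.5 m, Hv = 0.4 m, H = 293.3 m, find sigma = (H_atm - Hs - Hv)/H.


sigma = (9.5 - 0.5 - 0.4) / 293.3 = 0.0293


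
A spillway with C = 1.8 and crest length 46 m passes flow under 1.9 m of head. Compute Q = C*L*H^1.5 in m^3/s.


Q = 1.8 * 46 * 1.9^1.5 = 216.8507 m^3/s


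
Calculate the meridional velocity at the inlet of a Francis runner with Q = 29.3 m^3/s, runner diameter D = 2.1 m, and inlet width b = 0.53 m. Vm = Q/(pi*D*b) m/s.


Vm = 29.3 / (pi * 2.1 * 0.53) = 8.3796 m/s


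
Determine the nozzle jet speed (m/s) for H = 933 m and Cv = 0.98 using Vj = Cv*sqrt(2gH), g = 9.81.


Vj = 0.98 * sqrt(2*9.81*933) = 132.5917 m/s


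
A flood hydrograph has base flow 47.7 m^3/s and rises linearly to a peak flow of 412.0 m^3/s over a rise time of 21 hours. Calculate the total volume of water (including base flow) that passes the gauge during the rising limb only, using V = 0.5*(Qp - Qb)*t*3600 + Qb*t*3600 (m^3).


V = 0.5*(412.0 - 47.7)*21*3600 + 47.7*21*3600 = 1.7377e+07 m^3


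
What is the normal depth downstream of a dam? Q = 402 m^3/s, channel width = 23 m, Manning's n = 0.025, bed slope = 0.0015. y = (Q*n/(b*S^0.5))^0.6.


y = (402 * 0.025 / (23 * 0.0015^0.5))^0.6 = 4.2799 m


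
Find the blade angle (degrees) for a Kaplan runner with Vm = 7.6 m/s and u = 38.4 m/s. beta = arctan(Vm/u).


beta = arctan(7.6 / 38.4) = 11.1951 degrees


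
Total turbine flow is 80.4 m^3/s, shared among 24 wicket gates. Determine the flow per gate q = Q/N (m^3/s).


q = 80.4 / 24 = 3.3500 m^3/s


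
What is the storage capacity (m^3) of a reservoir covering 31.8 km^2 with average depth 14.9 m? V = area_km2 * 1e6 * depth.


V = 31.8 * 1e6 * 14.9 = 4.7382e+08 m^3


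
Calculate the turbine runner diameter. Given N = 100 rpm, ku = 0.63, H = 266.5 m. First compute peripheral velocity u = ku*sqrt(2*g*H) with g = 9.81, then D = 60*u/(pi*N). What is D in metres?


u = 0.63 * sqrt(2*9.81*266.5) = 45.5553 m/s
D = 60 * 45.5553 / (pi * 100) = 8.7004 m


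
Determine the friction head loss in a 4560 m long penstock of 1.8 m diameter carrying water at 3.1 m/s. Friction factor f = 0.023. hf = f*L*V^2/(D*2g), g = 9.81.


hf = 0.023 * 4560 * 3.1^2 / (1.8 * 2 * 9.81) = 28.5394 m


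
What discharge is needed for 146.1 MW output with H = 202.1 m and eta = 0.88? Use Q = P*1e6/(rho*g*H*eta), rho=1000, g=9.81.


Q = 146.1 * 1e6 / (1000 * 9.81 * 202.1 * 0.88) = 83.7399 m^3/s


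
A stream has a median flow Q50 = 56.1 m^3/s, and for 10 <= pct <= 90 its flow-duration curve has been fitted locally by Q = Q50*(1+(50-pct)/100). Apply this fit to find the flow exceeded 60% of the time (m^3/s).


Q = 56.1 * (1 + (50 - 60)/100) = 50.4900 m^3/s


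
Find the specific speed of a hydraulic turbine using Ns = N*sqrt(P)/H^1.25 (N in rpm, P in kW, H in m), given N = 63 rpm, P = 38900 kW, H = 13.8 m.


Ns = 63 * 38900^0.5 / 13.8^1.25 = 467.1609


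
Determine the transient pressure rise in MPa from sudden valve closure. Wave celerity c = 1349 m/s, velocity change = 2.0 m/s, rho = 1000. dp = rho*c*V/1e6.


dp = 1000 * 1349 * 2.0 / 1e6 = 2.6980 MPa


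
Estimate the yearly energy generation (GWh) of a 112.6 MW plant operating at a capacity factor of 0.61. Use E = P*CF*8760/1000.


E = 112.6 * 0.61 * 8760 / 1000 = 601.6894 GWh


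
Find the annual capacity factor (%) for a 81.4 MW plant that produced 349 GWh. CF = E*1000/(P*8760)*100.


CF = 349 * 1000 / (81.4 * 8760) * 100 = 48.9437 %


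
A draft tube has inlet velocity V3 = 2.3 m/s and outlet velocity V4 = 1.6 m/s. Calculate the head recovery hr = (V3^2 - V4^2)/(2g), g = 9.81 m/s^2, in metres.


hr = (2.3^2 - 1.6^2) / (2*9.81) = 0.1391 m


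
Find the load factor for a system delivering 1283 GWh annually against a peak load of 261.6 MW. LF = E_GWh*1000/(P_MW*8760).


LF = 1283 * 1000 / (261.6 * 8760) = 0.5599


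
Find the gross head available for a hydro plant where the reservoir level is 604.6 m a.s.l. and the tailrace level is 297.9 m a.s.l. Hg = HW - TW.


Hg = 604.6 - 297.9 = 306.7000 m


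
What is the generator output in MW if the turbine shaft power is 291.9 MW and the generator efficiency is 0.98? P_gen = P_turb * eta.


P_gen = 291.9 * 0.98 = 286.0620 MW


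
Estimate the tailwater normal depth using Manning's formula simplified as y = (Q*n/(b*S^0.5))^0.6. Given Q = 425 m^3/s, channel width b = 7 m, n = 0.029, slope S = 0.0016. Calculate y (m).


y = (425 * 0.029 / (7 * 0.0016^0.5))^0.6 = 9.6867 m


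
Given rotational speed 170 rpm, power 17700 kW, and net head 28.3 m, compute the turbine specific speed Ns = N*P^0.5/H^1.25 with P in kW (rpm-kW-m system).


Ns = 170 * 17700^0.5 / 28.3^1.25 = 346.4994


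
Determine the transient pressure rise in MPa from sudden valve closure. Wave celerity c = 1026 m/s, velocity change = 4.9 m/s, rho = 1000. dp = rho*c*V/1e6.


dp = 1000 * 1026 * 4.9 / 1e6 = 5.0274 MPa


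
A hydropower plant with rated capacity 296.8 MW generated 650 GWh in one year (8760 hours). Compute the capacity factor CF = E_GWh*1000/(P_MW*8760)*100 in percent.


CF = 650 * 1000 / (296.8 * 8760) * 100 = 25.0003 %


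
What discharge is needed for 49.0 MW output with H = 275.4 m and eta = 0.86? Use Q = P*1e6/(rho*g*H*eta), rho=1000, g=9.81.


Q = 49.0 * 1e6 / (1000 * 9.81 * 275.4 * 0.86) = 21.0894 m^3/s


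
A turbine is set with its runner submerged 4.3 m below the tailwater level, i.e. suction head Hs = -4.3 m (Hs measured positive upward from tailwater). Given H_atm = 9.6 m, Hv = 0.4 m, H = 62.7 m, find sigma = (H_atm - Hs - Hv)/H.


sigma = (9.6 - (-4.3) - 0.4) / 62.7 = 0.2153


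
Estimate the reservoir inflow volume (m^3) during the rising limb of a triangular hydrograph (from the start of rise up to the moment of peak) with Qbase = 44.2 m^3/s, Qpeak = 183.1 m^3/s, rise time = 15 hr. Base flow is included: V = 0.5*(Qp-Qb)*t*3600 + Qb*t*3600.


V = 0.5*(183.1 - 44.2)*15*3600 + 44.2*15*3600 = 6.1371e+06 m^3


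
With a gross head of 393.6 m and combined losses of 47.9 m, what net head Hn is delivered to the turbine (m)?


Hn = 393.6 - 47.9 = 345.7000 m


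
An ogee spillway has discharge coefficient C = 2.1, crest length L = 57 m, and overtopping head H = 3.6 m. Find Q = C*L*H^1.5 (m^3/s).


Q = 2.1 * 57 * 3.6^1.5 = 817.6132 m^3/s


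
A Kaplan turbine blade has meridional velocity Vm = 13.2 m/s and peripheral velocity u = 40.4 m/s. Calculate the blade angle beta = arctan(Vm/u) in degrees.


beta = arctan(13.2 / 40.4) = 18.0939 degrees


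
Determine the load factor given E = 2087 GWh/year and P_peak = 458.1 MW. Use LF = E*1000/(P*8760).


LF = 2087 * 1000 / (458.1 * 8760) = 0.5201


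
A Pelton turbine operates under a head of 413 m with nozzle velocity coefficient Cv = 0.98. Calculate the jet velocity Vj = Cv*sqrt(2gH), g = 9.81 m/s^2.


Vj = 0.98 * sqrt(2*9.81*413) = 88.2167 m/s


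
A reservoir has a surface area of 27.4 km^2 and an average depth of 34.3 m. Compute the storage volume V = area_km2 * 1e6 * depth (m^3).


V = 27.4 * 1e6 * 34.3 = 9.3982e+08 m^3


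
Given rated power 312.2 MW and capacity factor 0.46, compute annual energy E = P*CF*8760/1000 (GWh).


E = 312.2 * 0.46 * 8760 / 1000 = 1258.0411 GWh


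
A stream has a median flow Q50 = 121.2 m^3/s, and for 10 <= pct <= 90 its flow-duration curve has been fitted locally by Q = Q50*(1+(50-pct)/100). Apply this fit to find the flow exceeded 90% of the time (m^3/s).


Q = 121.2 * (1 + (50 - 90)/100) = 72.7200 m^3/s


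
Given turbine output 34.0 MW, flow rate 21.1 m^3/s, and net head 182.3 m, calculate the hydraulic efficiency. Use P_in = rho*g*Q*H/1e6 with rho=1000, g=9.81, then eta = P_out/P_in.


P_in = 1000 * 9.81 * 21.1 * 182.3 / 1e6 = 37.7345 MW
eta = 34.0 / 37.7345 = 0.9010


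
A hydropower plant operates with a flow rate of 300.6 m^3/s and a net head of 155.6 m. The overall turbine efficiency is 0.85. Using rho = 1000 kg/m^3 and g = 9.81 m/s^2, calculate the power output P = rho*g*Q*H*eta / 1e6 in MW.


P = 1000 * 9.81 * 300.6 * 155.6 * 0.85 / 1e6 = 390.0197 MW


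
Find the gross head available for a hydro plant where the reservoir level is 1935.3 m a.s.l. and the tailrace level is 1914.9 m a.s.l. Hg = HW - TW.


Hg = 1935.3 - 1914.9 = 20.4000 m


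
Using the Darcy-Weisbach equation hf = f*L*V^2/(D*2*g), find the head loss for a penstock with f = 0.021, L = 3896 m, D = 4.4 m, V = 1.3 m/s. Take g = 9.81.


hf = 0.021 * 3896 * 1.3^2 / (4.4 * 2 * 9.81) = 1.6017 m


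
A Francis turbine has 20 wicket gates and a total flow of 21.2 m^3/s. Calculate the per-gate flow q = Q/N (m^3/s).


q = 21.2 / 20 = 1.0600 m^3/s


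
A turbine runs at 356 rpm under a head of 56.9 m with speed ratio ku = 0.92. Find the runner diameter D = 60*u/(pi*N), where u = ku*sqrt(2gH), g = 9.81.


u = 0.92 * sqrt(2*9.81*56.9) = 30.7393 m/s
D = 60 * 30.7393 / (pi * 356) = 1.6491 m


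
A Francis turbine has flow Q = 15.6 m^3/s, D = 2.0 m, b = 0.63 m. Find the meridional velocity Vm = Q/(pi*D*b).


Vm = 15.6 / (pi * 2.0 * 0.63) = 3.9410 m/s


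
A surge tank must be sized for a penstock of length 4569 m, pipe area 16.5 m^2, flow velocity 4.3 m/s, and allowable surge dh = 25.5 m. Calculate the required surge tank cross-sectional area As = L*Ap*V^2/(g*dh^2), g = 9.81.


As = 4569 * 16.5 * 4.3^2 / (9.81 * 25.5^2) = 218.5207 m^2


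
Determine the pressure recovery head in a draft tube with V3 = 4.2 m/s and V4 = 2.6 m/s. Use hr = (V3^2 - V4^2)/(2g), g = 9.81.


hr = (4.2^2 - 2.6^2) / (2*9.81) = 0.5545 m


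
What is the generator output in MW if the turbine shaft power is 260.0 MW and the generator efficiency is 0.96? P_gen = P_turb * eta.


P_gen = 260.0 * 0.96 = 249.6000 MW


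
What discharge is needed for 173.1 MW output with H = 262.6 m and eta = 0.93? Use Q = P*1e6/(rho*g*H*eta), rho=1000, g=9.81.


Q = 173.1 * 1e6 / (1000 * 9.81 * 262.6 * 0.93) = 72.2521 m^3/s


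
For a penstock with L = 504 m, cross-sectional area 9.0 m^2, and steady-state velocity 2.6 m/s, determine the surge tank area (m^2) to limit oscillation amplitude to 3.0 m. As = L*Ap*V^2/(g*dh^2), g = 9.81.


As = 504 * 9.0 * 2.6^2 / (9.81 * 3.0^2) = 347.3028 m^2


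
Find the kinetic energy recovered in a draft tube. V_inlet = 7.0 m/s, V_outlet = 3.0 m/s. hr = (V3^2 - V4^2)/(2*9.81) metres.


hr = (7.0^2 - 3.0^2) / (2*9.81) = 2.0387 m


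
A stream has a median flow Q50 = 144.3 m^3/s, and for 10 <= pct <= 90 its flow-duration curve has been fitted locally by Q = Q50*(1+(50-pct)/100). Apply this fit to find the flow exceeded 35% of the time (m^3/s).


Q = 144.3 * (1 + (50 - 35)/100) = 165.9450 m^3/s


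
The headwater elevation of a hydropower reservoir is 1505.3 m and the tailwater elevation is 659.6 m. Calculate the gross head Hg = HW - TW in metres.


Hg = 1505.3 - 659.6 = 845.7000 m


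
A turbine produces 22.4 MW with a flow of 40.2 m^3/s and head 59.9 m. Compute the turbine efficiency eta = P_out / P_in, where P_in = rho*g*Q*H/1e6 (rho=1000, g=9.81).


P_in = 1000 * 9.81 * 40.2 * 59.9 / 1e6 = 23.6223 MW
eta = 22.4 / 23.6223 = 0.9483


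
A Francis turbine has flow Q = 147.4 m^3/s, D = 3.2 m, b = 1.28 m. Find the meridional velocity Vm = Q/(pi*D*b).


Vm = 147.4 / (pi * 3.2 * 1.28) = 11.4548 m/s


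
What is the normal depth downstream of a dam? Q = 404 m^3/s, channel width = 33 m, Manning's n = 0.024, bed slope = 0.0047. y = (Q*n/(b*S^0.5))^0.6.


y = (404 * 0.024 / (33 * 0.0047^0.5))^0.6 = 2.3945 m


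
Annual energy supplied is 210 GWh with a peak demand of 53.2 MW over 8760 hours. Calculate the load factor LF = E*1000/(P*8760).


LF = 210 * 1000 / (53.2 * 8760) = 0.4506


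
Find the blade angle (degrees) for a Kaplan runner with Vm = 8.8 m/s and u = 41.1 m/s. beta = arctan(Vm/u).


beta = arctan(8.8 / 41.1) = 12.0852 degrees


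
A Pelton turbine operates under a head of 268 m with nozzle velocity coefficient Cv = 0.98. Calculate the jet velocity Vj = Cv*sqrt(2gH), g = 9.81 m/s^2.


Vj = 0.98 * sqrt(2*9.81*268) = 71.0629 m/s


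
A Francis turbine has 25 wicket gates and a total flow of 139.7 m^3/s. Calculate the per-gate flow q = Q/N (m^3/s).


q = 139.7 / 25 = 5.5880 m^3/s


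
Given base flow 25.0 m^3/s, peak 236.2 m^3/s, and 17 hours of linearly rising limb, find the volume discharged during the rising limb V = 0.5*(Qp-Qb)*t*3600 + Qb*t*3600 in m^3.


V = 0.5*(236.2 - 25.0)*17*3600 + 25.0*17*3600 = 7.9927e+06 m^3


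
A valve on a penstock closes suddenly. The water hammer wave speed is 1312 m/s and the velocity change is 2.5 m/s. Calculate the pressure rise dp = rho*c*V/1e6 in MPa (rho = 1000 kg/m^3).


dp = 1000 * 1312 * 2.5 / 1e6 = 3.2800 MPa


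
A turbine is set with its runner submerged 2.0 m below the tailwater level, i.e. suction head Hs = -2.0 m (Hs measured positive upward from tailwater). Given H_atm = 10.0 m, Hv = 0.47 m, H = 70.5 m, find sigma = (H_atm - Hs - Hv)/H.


sigma = (10.0 - (-2.0) - 0.47) / 70.5 = 0.1635


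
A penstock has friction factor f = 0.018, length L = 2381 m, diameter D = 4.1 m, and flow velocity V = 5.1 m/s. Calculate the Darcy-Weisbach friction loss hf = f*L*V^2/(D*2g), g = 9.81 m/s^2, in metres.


hf = 0.018 * 2381 * 5.1^2 / (4.1 * 2 * 9.81) = 13.8576 m


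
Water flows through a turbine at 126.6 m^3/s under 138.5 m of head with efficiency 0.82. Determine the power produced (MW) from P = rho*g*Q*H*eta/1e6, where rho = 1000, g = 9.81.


P = 1000 * 9.81 * 126.6 * 138.5 * 0.82 / 1e6 = 141.0478 MW


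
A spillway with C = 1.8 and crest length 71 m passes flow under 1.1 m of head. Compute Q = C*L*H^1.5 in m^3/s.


Q = 1.8 * 71 * 1.1^1.5 = 147.4415 m^3/s


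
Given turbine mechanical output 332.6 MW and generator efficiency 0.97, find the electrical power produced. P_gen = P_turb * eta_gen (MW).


P_gen = 332.6 * 0.97 = 322.6220 MW


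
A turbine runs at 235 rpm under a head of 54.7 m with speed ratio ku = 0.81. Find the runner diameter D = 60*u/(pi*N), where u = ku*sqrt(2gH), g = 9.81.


u = 0.81 * sqrt(2*9.81*54.7) = 26.5356 m/s
D = 60 * 26.5356 / (pi * 235) = 2.1566 m


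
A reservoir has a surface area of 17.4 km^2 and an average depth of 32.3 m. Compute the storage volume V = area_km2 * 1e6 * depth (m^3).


V = 17.4 * 1e6 * 32.3 = 5.6202e+08 m^3


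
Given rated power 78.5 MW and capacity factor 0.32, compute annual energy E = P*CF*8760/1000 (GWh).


E = 78.5 * 0.32 * 8760 / 1000 = 220.0512 GWh


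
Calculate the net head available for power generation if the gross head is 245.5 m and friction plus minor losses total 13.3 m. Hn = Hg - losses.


Hn = 245.5 - 13.3 = 232.2000 m


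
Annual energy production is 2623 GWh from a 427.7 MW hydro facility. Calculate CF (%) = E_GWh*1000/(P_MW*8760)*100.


CF = 2623 * 1000 / (427.7 * 8760) * 100 = 70.0092 %


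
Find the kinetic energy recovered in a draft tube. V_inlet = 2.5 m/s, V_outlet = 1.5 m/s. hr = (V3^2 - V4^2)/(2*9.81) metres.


hr = (2.5^2 - 1.5^2) / (2*9.81) = 0.2039 m


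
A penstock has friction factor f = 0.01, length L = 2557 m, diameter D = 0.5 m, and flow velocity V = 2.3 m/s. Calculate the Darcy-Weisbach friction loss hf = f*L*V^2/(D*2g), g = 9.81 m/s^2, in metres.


hf = 0.01 * 2557 * 2.3^2 / (0.5 * 2 * 9.81) = 13.7885 m


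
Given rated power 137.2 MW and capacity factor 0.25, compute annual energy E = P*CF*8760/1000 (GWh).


E = 137.2 * 0.25 * 8760 / 1000 = 300.4680 GWh


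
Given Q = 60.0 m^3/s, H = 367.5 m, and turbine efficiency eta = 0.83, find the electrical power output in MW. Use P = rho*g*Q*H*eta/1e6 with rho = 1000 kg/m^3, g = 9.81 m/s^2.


P = 1000 * 9.81 * 60.0 * 367.5 * 0.83 / 1e6 = 179.5377 MW


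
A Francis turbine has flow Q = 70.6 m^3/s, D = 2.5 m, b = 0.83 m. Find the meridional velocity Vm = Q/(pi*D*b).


Vm = 70.6 / (pi * 2.5 * 0.83) = 10.8302 m/s


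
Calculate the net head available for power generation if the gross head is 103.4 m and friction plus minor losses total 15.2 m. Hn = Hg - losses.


Hn = 103.4 - 15.2 = 88.2000 m


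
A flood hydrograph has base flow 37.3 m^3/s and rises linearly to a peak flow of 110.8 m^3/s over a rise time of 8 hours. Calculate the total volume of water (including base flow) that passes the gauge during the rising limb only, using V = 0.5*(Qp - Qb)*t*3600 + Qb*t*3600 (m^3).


V = 0.5*(110.8 - 37.3)*8*3600 + 37.3*8*3600 = 2.1326e+06 m^3


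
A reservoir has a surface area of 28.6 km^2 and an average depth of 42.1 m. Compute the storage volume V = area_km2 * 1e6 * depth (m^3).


V = 28.6 * 1e6 * 42.1 = 1.2041e+09 m^3


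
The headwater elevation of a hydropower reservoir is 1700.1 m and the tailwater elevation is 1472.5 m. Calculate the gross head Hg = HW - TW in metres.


Hg = 1700.1 - 1472.5 = 227.6000 m


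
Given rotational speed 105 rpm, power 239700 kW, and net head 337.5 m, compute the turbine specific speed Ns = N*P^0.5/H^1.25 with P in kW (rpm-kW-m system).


Ns = 105 * 239700^0.5 / 337.5^1.25 = 35.5370


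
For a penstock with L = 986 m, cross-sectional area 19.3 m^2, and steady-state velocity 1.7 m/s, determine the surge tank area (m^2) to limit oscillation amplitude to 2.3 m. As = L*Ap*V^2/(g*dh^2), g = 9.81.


As = 986 * 19.3 * 1.7^2 / (9.81 * 2.3^2) = 1059.7597 m^2


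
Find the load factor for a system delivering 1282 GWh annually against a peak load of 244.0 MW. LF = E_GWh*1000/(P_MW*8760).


LF = 1282 * 1000 / (244.0 * 8760) = 0.5998


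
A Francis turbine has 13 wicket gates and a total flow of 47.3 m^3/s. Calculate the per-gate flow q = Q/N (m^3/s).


q = 47.3 / 13 = 3.6385 m^3/s


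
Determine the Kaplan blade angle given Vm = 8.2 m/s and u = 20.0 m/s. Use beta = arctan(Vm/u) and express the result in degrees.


beta = arctan(8.2 / 20.0) = 22.2936 degrees


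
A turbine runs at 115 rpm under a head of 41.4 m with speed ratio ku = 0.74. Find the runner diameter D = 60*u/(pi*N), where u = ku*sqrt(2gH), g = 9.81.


u = 0.74 * sqrt(2*9.81*41.4) = 21.0902 m/s
D = 60 * 21.0902 / (pi * 115) = 3.5026 m


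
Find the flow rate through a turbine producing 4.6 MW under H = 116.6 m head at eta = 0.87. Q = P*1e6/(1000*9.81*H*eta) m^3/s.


Q = 4.6 * 1e6 / (1000 * 9.81 * 116.6 * 0.87) = 4.6224 m^3/s


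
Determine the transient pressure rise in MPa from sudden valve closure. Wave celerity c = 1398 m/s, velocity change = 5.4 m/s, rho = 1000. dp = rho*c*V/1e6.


dp = 1000 * 1398 * 5.4 / 1e6 = 7.5492 MPa


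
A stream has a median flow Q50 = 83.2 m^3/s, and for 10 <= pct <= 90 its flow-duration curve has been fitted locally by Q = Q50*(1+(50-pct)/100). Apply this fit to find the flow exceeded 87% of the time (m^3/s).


Q = 83.2 * (1 + (50 - 87)/100) = 52.4160 m^3/s


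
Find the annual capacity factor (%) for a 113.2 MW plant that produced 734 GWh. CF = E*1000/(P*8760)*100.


CF = 734 * 1000 / (113.2 * 8760) * 100 = 74.0194 %


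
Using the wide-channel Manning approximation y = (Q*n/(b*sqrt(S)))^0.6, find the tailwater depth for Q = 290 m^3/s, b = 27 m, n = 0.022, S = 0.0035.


y = (290 * 0.022 / (27 * 0.0035^0.5))^0.6 = 2.2954 m


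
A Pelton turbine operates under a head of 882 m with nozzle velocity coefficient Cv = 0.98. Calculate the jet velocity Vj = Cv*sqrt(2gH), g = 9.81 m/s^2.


Vj = 0.98 * sqrt(2*9.81*882) = 128.9169 m/s


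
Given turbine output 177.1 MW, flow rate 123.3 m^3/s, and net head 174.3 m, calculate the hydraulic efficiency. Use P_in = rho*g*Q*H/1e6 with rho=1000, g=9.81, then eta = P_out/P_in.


P_in = 1000 * 9.81 * 123.3 * 174.3 / 1e6 = 210.8286 MW
eta = 177.1 / 210.8286 = 0.8400


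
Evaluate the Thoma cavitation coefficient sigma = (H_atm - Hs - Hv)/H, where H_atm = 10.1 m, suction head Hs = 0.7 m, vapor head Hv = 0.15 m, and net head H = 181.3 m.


sigma = (10.1 - 0.7 - 0.15) / 181.3 = 0.0510


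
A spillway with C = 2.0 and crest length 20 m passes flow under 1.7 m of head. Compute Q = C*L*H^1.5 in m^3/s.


Q = 2.0 * 20 * 1.7^1.5 = 88.6612 m^3/s


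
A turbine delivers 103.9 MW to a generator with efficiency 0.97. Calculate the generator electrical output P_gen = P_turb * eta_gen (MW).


P_gen = 103.9 * 0.97 = 100.7830 MW


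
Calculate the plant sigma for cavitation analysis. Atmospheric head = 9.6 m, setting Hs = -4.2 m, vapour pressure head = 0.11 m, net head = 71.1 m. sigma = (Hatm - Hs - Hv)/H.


sigma = (9.6 - (-4.2) - 0.11) / 71.1 = 0.1925


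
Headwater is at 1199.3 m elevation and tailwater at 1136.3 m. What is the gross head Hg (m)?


Hg = 1199.3 - 1136.3 = 63.0000 m


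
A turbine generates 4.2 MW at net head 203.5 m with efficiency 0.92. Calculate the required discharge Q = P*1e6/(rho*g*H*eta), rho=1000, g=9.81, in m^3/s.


Q = 4.2 * 1e6 / (1000 * 9.81 * 203.5 * 0.92) = 2.2868 m^3/s


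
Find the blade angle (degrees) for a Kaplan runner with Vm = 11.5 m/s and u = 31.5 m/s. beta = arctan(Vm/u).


beta = arctan(11.5 / 31.5) = 20.0561 degrees


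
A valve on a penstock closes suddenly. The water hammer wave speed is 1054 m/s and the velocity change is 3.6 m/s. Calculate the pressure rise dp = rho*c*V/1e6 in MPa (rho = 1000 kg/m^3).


dp = 1000 * 1054 * 3.6 / 1e6 = 3.7944 MPa


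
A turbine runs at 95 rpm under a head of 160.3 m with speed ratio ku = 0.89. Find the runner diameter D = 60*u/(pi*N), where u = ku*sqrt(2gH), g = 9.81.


u = 0.89 * sqrt(2*9.81*160.3) = 49.9121 m/s
D = 60 * 49.9121 / (pi * 95) = 10.0342 m


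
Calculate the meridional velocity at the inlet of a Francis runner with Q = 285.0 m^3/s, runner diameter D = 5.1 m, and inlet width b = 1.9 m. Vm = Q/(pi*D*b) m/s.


Vm = 285.0 / (pi * 5.1 * 1.9) = 9.3621 m/s


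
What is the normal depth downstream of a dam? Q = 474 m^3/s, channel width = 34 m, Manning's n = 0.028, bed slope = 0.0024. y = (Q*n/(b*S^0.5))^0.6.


y = (474 * 0.028 / (34 * 0.0024^0.5))^0.6 = 3.4739 m


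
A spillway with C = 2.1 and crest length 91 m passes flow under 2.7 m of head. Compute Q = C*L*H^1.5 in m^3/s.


Q = 2.1 * 91 * 2.7^1.5 = 847.8252 m^3/s


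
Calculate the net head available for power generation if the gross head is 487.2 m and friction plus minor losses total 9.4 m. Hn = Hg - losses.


Hn = 487.2 - 9.4 = 477.8000 m


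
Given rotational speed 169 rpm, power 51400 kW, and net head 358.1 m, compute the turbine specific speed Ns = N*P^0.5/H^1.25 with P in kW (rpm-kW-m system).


Ns = 169 * 51400^0.5 / 358.1^1.25 = 24.5959


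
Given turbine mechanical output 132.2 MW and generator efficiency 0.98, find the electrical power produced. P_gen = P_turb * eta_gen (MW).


P_gen = 132.2 * 0.98 = 129.5560 MW


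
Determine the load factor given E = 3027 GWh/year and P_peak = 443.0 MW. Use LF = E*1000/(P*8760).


LF = 3027 * 1000 / (443.0 * 8760) = 0.7800


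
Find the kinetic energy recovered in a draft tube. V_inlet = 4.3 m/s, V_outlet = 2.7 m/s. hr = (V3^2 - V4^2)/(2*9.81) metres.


hr = (4.3^2 - 2.7^2) / (2*9.81) = 0.5708 m


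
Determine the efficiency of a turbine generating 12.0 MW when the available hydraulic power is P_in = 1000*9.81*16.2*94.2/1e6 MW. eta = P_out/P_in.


P_in = 1000 * 9.81 * 16.2 * 94.2 / 1e6 = 14.9705 MW
eta = 12.0 / 14.9705 = 0.8016


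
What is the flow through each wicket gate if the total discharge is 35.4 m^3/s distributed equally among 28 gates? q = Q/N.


q = 35.4 / 28 = 1.2643 m^3/s


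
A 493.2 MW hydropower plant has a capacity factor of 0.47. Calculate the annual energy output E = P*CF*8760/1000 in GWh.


E = 493.2 * 0.47 * 8760 / 1000 = 2030.6030 GWh


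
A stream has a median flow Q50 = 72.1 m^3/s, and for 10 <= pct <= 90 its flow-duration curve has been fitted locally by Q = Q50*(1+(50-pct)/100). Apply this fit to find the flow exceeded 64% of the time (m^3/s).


Q = 72.1 * (1 + (50 - 64)/100) = 62.0060 m^3/s


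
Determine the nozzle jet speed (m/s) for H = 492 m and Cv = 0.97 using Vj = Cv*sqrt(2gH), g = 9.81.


Vj = 0.97 * sqrt(2*9.81*492) = 95.3024 m/s


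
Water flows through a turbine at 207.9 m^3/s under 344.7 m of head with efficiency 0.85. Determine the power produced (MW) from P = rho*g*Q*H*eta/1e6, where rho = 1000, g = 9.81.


P = 1000 * 9.81 * 207.9 * 344.7 * 0.85 / 1e6 = 597.5630 MW


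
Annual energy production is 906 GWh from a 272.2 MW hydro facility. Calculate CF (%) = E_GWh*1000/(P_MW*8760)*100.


CF = 906 * 1000 / (272.2 * 8760) * 100 = 37.9958 %


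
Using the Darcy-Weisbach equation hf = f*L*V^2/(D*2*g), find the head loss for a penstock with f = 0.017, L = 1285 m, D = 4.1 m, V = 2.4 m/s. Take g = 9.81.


hf = 0.017 * 1285 * 2.4^2 / (4.1 * 2 * 9.81) = 1.5642 m


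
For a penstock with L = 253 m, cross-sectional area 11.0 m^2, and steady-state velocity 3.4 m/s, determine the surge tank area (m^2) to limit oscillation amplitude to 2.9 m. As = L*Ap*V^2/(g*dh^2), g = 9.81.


As = 253 * 11.0 * 3.4^2 / (9.81 * 2.9^2) = 389.9474 m^2


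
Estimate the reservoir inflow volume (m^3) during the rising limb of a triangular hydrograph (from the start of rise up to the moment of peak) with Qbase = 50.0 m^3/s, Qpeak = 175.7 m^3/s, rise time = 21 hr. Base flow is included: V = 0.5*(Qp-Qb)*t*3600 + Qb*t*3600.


V = 0.5*(175.7 - 50.0)*21*3600 + 50.0*21*3600 = 8.5315e+06 m^3


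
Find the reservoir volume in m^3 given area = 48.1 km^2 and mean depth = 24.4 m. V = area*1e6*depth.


V = 48.1 * 1e6 * 24.4 = 1.1736e+09 m^3


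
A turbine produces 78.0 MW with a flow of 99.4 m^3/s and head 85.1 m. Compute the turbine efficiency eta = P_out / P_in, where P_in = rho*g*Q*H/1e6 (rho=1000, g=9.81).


P_in = 1000 * 9.81 * 99.4 * 85.1 / 1e6 = 82.9822 MW
eta = 78.0 / 82.9822 = 0.9400


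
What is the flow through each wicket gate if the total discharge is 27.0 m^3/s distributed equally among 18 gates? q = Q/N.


q = 27.0 / 18 = 1.5000 m^3/s


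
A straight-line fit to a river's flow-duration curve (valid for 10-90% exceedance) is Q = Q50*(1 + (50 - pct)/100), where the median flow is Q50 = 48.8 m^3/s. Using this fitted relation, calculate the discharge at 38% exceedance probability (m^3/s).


Q = 48.8 * (1 + (50 - 38)/100) = 54.6560 m^3/s


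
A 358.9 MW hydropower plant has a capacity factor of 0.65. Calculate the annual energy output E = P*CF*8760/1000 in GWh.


E = 358.9 * 0.65 * 8760 / 1000 = 2043.5766 GWh


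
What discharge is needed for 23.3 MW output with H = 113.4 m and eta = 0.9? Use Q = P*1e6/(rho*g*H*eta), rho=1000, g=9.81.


Q = 23.3 * 1e6 / (1000 * 9.81 * 113.4 * 0.9) = 23.2719 m^3/s


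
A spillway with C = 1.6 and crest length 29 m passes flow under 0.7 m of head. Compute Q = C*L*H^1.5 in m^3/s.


Q = 1.6 * 29 * 0.7^1.5 = 27.1747 m^3/s


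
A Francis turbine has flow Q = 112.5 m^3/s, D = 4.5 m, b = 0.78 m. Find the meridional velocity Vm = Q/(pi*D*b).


Vm = 112.5 / (pi * 4.5 * 0.78) = 10.2022 m/s


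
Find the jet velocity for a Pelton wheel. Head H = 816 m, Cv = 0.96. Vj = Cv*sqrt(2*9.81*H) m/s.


Vj = 0.96 * sqrt(2*9.81*816) = 121.4691 m/s


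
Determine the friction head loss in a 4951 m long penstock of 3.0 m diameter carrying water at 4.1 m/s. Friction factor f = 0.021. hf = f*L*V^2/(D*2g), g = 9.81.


hf = 0.021 * 4951 * 4.1^2 / (3.0 * 2 * 9.81) = 29.6934 m


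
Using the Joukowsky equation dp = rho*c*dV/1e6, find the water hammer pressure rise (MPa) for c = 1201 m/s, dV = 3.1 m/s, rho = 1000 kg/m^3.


dp = 1000 * 1201 * 3.1 / 1e6 = 3.7231 MPa


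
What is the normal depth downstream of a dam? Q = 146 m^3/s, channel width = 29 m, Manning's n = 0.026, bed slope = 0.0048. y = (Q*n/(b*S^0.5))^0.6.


y = (146 * 0.026 / (29 * 0.0048^0.5))^0.6 = 1.4648 m


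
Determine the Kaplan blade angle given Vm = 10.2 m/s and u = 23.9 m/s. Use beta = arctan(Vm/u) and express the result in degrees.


beta = arctan(10.2 / 23.9) = 23.1117 degrees


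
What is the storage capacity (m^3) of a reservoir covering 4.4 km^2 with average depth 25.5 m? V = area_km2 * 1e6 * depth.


V = 4.4 * 1e6 * 25.5 = 1.1220e+08 m^3


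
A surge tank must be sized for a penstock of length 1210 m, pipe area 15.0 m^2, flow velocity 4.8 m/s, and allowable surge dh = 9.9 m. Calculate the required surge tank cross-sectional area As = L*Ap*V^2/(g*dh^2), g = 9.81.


As = 1210 * 15.0 * 4.8^2 / (9.81 * 9.9^2) = 434.9303 m^2


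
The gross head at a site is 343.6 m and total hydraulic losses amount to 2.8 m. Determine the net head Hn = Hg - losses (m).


Hn = 343.6 - 2.8 = 340.8000 m


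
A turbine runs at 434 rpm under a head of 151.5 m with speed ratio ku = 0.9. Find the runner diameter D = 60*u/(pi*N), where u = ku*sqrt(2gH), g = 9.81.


u = 0.9 * sqrt(2*9.81*151.5) = 49.0680 m/s
D = 60 * 49.0680 / (pi * 434) = 2.1593 m


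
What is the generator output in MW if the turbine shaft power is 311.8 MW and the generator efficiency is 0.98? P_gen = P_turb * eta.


P_gen = 311.8 * 0.98 = 305.5640 MW


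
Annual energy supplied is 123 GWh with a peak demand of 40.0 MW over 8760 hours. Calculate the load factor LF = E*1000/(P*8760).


LF = 123 * 1000 / (40.0 * 8760) = 0.3510


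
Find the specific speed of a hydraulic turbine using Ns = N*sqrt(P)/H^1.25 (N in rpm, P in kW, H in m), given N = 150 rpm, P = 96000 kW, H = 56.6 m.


Ns = 150 * 96000^0.5 / 56.6^1.25 = 299.3687


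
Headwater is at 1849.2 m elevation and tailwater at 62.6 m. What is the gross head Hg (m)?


Hg = 1849.2 - 62.6 = 1786.6000 m


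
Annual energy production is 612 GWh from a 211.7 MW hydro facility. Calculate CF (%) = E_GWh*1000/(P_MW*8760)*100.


CF = 612 * 1000 / (211.7 * 8760) * 100 = 33.0010 %


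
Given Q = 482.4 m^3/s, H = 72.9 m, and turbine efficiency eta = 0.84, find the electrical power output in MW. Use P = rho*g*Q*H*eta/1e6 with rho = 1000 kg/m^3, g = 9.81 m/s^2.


P = 1000 * 9.81 * 482.4 * 72.9 * 0.84 / 1e6 = 289.7898 MW


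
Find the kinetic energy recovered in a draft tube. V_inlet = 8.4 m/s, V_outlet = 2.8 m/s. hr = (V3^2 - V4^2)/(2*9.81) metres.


hr = (8.4^2 - 2.8^2) / (2*9.81) = 3.1967 m


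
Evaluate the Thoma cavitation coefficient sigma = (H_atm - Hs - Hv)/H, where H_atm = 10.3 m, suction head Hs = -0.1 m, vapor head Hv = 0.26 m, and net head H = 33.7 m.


sigma = (10.3 - (-0.1) - 0.26) / 33.7 = 0.3009


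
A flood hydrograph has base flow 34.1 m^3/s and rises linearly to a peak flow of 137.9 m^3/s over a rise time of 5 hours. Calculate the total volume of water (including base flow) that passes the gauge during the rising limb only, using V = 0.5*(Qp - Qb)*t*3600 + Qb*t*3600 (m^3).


V = 0.5*(137.9 - 34.1)*5*3600 + 34.1*5*3600 = 1.5480e+06 m^3


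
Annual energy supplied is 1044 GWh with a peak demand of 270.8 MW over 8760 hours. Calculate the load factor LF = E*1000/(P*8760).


LF = 1044 * 1000 / (270.8 * 8760) = 0.4401
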